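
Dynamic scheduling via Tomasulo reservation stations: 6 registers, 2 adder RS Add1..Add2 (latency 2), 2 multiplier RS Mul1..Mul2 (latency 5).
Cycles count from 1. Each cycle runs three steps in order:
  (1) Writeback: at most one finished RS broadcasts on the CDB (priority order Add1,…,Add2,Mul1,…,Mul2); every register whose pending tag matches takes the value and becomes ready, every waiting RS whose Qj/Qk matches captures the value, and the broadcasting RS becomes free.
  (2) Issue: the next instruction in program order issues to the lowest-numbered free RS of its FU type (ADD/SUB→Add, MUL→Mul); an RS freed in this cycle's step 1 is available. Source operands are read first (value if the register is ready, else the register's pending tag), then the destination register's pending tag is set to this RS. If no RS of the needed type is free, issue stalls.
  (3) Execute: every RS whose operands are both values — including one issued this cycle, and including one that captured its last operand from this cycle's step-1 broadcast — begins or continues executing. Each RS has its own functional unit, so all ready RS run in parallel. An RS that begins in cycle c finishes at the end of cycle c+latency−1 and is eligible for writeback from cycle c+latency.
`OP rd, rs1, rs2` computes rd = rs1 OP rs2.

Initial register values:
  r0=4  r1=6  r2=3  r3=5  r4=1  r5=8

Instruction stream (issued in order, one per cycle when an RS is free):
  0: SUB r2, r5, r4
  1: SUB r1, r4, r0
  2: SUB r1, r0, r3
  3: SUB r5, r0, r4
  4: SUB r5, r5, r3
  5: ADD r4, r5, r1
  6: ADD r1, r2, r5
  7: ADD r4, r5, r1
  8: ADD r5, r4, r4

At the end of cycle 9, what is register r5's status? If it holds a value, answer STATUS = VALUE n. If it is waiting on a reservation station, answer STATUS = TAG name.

STATUS = VALUE -2

cycle 1: issue SUB r2<-Add1 // r0:4,r1:6,r2:Add1,r3:5,r4:1,r5:8
cycle 2: issue SUB r1<-Add2 // r0:4,r1:Add2,r2:Add1,r3:5,r4:1,r5:8
cycle 3: CDB Add1=7; issue SUB r1<-Add1 // r0:4,r1:Add1,r2:7,r3:5,r4:1,r5:8
cycle 4: CDB Add2=-3; issue SUB r5<-Add2 // r0:4,r1:Add1,r2:7,r3:5,r4:1,r5:Add2
cycle 5: CDB Add1=-1; issue SUB r5<-Add1 // r0:4,r1:-1,r2:7,r3:5,r4:1,r5:Add1
cycle 6: CDB Add2=3; issue ADD r4<-Add2 // r0:4,r1:-1,r2:7,r3:5,r4:Add2,r5:Add1
cycle 7: stall // r0:4,r1:-1,r2:7,r3:5,r4:Add2,r5:Add1
cycle 8: CDB Add1=-2; issue ADD r1<-Add1 // r0:4,r1:Add1,r2:7,r3:5,r4:Add2,r5:-2
cycle 9: stall // r0:4,r1:Add1,r2:7,r3:5,r4:Add2,r5:-2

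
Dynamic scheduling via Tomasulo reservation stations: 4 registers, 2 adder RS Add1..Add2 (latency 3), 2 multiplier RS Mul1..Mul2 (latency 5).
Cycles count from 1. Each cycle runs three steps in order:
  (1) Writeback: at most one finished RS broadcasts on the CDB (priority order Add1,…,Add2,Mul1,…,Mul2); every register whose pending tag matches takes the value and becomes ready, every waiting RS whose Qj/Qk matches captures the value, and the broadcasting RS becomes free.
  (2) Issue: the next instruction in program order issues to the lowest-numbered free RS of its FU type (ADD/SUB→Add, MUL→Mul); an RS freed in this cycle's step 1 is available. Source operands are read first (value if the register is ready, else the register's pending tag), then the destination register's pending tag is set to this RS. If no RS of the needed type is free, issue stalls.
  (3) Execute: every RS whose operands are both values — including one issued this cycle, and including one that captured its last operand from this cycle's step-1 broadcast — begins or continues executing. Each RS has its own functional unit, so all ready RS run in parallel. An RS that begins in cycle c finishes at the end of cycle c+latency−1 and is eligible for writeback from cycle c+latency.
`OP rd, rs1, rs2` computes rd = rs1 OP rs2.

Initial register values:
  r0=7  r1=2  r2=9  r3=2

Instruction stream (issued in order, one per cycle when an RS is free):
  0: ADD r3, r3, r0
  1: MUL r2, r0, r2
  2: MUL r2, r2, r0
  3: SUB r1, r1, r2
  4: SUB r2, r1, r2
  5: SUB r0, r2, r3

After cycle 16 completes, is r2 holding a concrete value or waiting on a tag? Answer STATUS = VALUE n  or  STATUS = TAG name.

c1: issue ADD r3<-Add1 | r0:7,r1:2,r2:9,r3:Add1
c2: issue MUL r2<-Mul1 | r0:7,r1:2,r2:Mul1,r3:Add1
c3: issue MUL r2<-Mul2 | r0:7,r1:2,r2:Mul2,r3:Add1
c4: CDB Add1=9; issue SUB r1<-Add1 | r0:7,r1:Add1,r2:Mul2,r3:9
c5: issue SUB r2<-Add2 | r0:7,r1:Add1,r2:Add2,r3:9
c6: stall | r0:7,r1:Add1,r2:Add2,r3:9
c7: CDB Mul1=63; stall | r0:7,r1:Add1,r2:Add2,r3:9
c8: stall | r0:7,r1:Add1,r2:Add2,r3:9
c9: stall | r0:7,r1:Add1,r2:Add2,r3:9
c10: stall | r0:7,r1:Add1,r2:Add2,r3:9
c11: stall | r0:7,r1:Add1,r2:Add2,r3:9
c12: CDB Mul2=441; stall | r0:7,r1:Add1,r2:Add2,r3:9
c13: stall | r0:7,r1:Add1,r2:Add2,r3:9
c14: stall | r0:7,r1:Add1,r2:Add2,r3:9
c15: CDB Add1=-439; issue SUB r0<-Add1 | r0:Add1,r1:-439,r2:Add2,r3:9
c16: - | r0:Add1,r1:-439,r2:Add2,r3:9

STATUS = TAG Add2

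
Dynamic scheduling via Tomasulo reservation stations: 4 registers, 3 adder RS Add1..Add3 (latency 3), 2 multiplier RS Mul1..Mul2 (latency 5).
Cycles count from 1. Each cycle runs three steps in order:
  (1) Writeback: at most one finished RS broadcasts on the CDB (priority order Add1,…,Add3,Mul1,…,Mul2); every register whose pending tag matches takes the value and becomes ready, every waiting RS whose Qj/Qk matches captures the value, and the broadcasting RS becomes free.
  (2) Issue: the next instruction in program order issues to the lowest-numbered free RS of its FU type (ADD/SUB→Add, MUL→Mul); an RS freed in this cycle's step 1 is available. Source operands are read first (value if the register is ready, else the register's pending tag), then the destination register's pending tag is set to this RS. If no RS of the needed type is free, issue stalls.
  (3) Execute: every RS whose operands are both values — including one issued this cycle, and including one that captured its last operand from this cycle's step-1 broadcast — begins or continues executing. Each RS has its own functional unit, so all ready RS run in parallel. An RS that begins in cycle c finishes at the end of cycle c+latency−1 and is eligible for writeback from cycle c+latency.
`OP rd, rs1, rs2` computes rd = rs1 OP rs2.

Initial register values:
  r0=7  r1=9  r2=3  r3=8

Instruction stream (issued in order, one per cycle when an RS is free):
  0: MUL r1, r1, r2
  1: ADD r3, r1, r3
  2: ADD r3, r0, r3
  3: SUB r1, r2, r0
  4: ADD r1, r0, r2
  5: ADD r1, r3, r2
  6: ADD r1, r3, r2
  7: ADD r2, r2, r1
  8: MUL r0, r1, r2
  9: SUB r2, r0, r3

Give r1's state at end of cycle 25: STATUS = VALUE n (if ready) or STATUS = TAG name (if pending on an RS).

  c1: issue MUL r1<-Mul1  regs: r0:7,r1:Mul1,r2:3,r3:8
  c2: issue ADD r3<-Add1  regs: r0:7,r1:Mul1,r2:3,r3:Add1
  c3: issue ADD r3<-Add2  regs: r0:7,r1:Mul1,r2:3,r3:Add2
  c4: issue SUB r1<-Add3  regs: r0:7,r1:Add3,r2:3,r3:Add2
  c5: stall  regs: r0:7,r1:Add3,r2:3,r3:Add2
  c6: CDB Mul1=27; stall  regs: r0:7,r1:Add3,r2:3,r3:Add2
  c7: CDB Add3=-4; issue ADD r1<-Add3  regs: r0:7,r1:Add3,r2:3,r3:Add2
  c8: stall  regs: r0:7,r1:Add3,r2:3,r3:Add2
  c9: CDB Add1=35; issue ADD r1<-Add1  regs: r0:7,r1:Add1,r2:3,r3:Add2
  c10: CDB Add3=10; issue ADD r1<-Add3  regs: r0:7,r1:Add3,r2:3,r3:Add2
  c11: stall  regs: r0:7,r1:Add3,r2:3,r3:Add2
  c12: CDB Add2=42; issue ADD r2<-Add2  regs: r0:7,r1:Add3,r2:Add2,r3:42
  c13: issue MUL r0<-Mul1  regs: r0:Mul1,r1:Add3,r2:Add2,r3:42
  c14: stall  regs: r0:Mul1,r1:Add3,r2:Add2,r3:42
  c15: CDB Add1=45; issue SUB r2<-Add1  regs: r0:Mul1,r1:Add3,r2:Add1,r3:42
  c16: CDB Add3=45  regs: r0:Mul1,r1:45,r2:Add1,r3:42
  c17: -  regs: r0:Mul1,r1:45,r2:Add1,r3:42
  c18: -  regs: r0:Mul1,r1:45,r2:Add1,r3:42
  c19: CDB Add2=48  regs: r0:Mul1,r1:45,r2:Add1,r3:42
  c20: -  regs: r0:Mul1,r1:45,r2:Add1,r3:42
  c21: -  regs: r0:Mul1,r1:45,r2:Add1,r3:42
  c22: -  regs: r0:Mul1,r1:45,r2:Add1,r3:42
  c23: -  regs: r0:Mul1,r1:45,r2:Add1,r3:42
  c24: CDB Mul1=2160  regs: r0:2160,r1:45,r2:Add1,r3:42
  c25: -  regs: r0:2160,r1:45,r2:Add1,r3:42

STATUS = VALUE 45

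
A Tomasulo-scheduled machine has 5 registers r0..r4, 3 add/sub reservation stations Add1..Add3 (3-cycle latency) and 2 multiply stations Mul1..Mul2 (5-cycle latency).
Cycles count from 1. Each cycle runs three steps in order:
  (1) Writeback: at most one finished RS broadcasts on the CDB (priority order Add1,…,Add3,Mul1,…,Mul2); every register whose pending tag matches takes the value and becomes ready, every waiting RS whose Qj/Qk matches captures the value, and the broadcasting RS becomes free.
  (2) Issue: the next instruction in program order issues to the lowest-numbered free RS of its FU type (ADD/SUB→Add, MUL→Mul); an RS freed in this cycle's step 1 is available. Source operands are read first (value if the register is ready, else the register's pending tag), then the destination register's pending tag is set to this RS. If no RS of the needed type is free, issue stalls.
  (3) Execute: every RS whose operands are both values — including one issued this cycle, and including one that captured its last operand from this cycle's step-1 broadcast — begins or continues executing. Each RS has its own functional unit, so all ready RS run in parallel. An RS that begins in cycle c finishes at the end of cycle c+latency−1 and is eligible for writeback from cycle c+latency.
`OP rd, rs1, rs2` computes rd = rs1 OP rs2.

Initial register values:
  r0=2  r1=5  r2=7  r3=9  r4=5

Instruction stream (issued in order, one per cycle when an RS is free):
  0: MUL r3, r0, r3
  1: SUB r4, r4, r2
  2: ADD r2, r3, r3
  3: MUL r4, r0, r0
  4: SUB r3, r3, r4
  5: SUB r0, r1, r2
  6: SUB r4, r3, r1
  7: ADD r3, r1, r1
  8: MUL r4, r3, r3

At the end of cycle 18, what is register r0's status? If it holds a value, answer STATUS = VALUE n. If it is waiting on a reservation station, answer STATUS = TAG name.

STATUS = VALUE -31

  c1: issue MUL r3<-Mul1  regs: r0:2,r1:5,r2:7,r3:Mul1,r4:5
  c2: issue SUB r4<-Add1  regs: r0:2,r1:5,r2:7,r3:Mul1,r4:Add1
  c3: issue ADD r2<-Add2  regs: r0:2,r1:5,r2:Add2,r3:Mul1,r4:Add1
  c4: issue MUL r4<-Mul2  regs: r0:2,r1:5,r2:Add2,r3:Mul1,r4:Mul2
  c5: CDB Add1=-2; issue SUB r3<-Add1  regs: r0:2,r1:5,r2:Add2,r3:Add1,r4:Mul2
  c6: CDB Mul1=18; issue SUB r0<-Add3  regs: r0:Add3,r1:5,r2:Add2,r3:Add1,r4:Mul2
  c7: stall  regs: r0:Add3,r1:5,r2:Add2,r3:Add1,r4:Mul2
  c8: stall  regs: r0:Add3,r1:5,r2:Add2,r3:Add1,r4:Mul2
  c9: CDB Add2=36; issue SUB r4<-Add2  regs: r0:Add3,r1:5,r2:36,r3:Add1,r4:Add2
  c10: CDB Mul2=4; stall  regs: r0:Add3,r1:5,r2:36,r3:Add1,r4:Add2
  c11: stall  regs: r0:Add3,r1:5,r2:36,r3:Add1,r4:Add2
  c12: CDB Add3=-31; issue ADD r3<-Add3  regs: r0:-31,r1:5,r2:36,r3:Add3,r4:Add2
  c13: CDB Add1=14; issue MUL r4<-Mul1  regs: r0:-31,r1:5,r2:36,r3:Add3,r4:Mul1
  c14: -  regs: r0:-31,r1:5,r2:36,r3:Add3,r4:Mul1
  c15: CDB Add3=10  regs: r0:-31,r1:5,r2:36,r3:10,r4:Mul1
  c16: CDB Add2=9  regs: r0:-31,r1:5,r2:36,r3:10,r4:Mul1
  c17: -  regs: r0:-31,r1:5,r2:36,r3:10,r4:Mul1
  c18: -  regs: r0:-31,r1:5,r2:36,r3:10,r4:Mul1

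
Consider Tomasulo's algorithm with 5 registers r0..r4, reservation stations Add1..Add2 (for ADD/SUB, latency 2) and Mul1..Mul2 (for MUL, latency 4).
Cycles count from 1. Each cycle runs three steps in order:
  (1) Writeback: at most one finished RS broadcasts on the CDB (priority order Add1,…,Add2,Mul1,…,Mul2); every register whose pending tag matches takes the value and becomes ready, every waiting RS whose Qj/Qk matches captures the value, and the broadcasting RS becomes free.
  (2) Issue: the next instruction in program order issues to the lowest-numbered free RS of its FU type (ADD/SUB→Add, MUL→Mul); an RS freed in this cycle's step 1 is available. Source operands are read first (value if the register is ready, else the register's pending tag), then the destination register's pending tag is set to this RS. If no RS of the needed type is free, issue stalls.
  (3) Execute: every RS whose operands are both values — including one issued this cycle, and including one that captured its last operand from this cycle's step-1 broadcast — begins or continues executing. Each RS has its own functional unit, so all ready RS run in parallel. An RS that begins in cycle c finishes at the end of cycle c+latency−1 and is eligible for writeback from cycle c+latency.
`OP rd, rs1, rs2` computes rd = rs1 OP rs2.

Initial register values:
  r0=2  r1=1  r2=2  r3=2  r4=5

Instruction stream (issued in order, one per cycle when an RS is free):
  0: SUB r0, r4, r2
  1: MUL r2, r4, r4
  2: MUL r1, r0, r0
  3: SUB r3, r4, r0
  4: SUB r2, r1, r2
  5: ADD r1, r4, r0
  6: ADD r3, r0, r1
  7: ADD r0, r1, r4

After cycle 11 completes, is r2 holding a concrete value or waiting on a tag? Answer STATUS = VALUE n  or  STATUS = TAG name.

c1: issue SUB r0<-Add1 | r0:Add1,r1:1,r2:2,r3:2,r4:5
c2: issue MUL r2<-Mul1 | r0:Add1,r1:1,r2:Mul1,r3:2,r4:5
c3: CDB Add1=3; issue MUL r1<-Mul2 | r0:3,r1:Mul2,r2:Mul1,r3:2,r4:5
c4: issue SUB r3<-Add1 | r0:3,r1:Mul2,r2:Mul1,r3:Add1,r4:5
c5: issue SUB r2<-Add2 | r0:3,r1:Mul2,r2:Add2,r3:Add1,r4:5
c6: CDB Add1=2; issue ADD r1<-Add1 | r0:3,r1:Add1,r2:Add2,r3:2,r4:5
c7: CDB Mul1=25; stall | r0:3,r1:Add1,r2:Add2,r3:2,r4:5
c8: CDB Add1=8; issue ADD r3<-Add1 | r0:3,r1:8,r2:Add2,r3:Add1,r4:5
c9: CDB Mul2=9; stall | r0:3,r1:8,r2:Add2,r3:Add1,r4:5
c10: CDB Add1=11; issue ADD r0<-Add1 | r0:Add1,r1:8,r2:Add2,r3:11,r4:5
c11: CDB Add2=-16 | r0:Add1,r1:8,r2:-16,r3:11,r4:5

STATUS = VALUE -16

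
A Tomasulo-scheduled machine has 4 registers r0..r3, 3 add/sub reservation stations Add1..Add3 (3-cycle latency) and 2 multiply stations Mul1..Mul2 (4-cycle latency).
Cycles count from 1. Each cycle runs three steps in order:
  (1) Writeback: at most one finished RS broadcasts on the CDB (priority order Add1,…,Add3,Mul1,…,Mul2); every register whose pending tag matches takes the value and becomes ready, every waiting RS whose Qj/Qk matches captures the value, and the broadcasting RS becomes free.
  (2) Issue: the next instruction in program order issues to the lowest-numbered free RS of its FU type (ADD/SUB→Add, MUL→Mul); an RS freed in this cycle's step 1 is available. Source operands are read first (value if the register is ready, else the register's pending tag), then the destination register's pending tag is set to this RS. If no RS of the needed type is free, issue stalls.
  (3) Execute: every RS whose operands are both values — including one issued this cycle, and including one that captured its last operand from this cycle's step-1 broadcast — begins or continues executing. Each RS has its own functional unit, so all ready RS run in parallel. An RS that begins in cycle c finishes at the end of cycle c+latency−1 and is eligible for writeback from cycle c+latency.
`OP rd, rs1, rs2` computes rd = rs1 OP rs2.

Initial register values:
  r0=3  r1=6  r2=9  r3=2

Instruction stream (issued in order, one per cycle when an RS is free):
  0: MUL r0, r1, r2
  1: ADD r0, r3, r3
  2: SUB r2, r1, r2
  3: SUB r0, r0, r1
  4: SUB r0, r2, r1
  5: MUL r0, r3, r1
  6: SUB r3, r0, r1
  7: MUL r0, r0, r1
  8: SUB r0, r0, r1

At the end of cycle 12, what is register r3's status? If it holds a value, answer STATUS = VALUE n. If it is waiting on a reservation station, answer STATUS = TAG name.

  c1: issue MUL r0<-Mul1  regs: r0:Mul1,r1:6,r2:9,r3:2
  c2: issue ADD r0<-Add1  regs: r0:Add1,r1:6,r2:9,r3:2
  c3: issue SUB r2<-Add2  regs: r0:Add1,r1:6,r2:Add2,r3:2
  c4: issue SUB r0<-Add3  regs: r0:Add3,r1:6,r2:Add2,r3:2
  c5: CDB Add1=4; issue SUB r0<-Add1  regs: r0:Add1,r1:6,r2:Add2,r3:2
  c6: CDB Add2=-3; issue MUL r0<-Mul2  regs: r0:Mul2,r1:6,r2:-3,r3:2
  c7: CDB Mul1=54; issue SUB r3<-Add2  regs: r0:Mul2,r1:6,r2:-3,r3:Add2
  c8: CDB Add3=-2; issue MUL r0<-Mul1  regs: r0:Mul1,r1:6,r2:-3,r3:Add2
  c9: CDB Add1=-9; issue SUB r0<-Add1  regs: r0:Add1,r1:6,r2:-3,r3:Add2
  c10: CDB Mul2=12  regs: r0:Add1,r1:6,r2:-3,r3:Add2
  c11: -  regs: r0:Add1,r1:6,r2:-3,r3:Add2
  c12: -  regs: r0:Add1,r1:6,r2:-3,r3:Add2

STATUS = TAG Add2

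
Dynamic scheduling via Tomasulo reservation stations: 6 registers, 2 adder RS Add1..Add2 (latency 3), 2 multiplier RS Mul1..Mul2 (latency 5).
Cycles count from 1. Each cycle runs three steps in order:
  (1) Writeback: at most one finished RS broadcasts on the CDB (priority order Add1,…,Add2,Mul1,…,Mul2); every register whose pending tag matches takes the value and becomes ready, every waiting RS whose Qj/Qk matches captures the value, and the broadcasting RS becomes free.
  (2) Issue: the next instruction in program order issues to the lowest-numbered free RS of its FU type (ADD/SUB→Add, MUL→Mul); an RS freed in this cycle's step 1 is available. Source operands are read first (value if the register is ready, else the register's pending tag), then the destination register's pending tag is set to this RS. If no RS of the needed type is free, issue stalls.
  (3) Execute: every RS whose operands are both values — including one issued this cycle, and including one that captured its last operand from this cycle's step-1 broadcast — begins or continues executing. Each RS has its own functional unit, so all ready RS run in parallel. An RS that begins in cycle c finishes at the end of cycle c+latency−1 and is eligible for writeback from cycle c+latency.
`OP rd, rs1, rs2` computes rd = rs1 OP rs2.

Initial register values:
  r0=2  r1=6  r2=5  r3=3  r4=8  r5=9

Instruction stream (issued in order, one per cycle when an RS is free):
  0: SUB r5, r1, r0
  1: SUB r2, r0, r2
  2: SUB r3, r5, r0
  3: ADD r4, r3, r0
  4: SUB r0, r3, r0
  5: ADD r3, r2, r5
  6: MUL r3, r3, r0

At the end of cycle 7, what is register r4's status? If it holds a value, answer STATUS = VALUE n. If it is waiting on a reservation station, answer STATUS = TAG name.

STATUS = TAG Add2

cycle 1: issue SUB r5<-Add1 // r0:2,r1:6,r2:5,r3:3,r4:8,r5:Add1
cycle 2: issue SUB r2<-Add2 // r0:2,r1:6,r2:Add2,r3:3,r4:8,r5:Add1
cycle 3: stall // r0:2,r1:6,r2:Add2,r3:3,r4:8,r5:Add1
cycle 4: CDB Add1=4; issue SUB r3<-Add1 // r0:2,r1:6,r2:Add2,r3:Add1,r4:8,r5:4
cycle 5: CDB Add2=-3; issue ADD r4<-Add2 // r0:2,r1:6,r2:-3,r3:Add1,r4:Add2,r5:4
cycle 6: stall // r0:2,r1:6,r2:-3,r3:Add1,r4:Add2,r5:4
cycle 7: CDB Add1=2; issue SUB r0<-Add1 // r0:Add1,r1:6,r2:-3,r3:2,r4:Add2,r5:4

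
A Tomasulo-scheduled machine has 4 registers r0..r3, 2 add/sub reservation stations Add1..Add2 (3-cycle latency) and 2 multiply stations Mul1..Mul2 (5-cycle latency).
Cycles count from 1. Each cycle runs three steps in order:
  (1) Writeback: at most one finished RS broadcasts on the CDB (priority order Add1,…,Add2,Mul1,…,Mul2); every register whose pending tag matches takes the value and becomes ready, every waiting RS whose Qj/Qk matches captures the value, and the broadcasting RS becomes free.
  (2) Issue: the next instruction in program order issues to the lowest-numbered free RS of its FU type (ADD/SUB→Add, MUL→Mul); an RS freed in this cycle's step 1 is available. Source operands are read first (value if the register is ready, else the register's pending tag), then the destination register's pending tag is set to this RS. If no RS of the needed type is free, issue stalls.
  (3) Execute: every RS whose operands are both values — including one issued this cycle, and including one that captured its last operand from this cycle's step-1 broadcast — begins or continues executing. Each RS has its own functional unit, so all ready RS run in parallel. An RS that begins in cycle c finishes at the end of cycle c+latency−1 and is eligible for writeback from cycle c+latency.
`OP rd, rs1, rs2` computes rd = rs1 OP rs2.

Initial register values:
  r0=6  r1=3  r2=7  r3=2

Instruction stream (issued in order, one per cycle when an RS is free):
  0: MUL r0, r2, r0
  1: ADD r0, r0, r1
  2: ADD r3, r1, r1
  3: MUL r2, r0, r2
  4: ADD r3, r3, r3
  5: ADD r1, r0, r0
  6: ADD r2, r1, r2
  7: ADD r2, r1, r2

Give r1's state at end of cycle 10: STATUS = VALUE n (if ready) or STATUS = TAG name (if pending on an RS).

cycle 1: issue MUL r0<-Mul1 // r0:Mul1,r1:3,r2:7,r3:2
cycle 2: issue ADD r0<-Add1 // r0:Add1,r1:3,r2:7,r3:2
cycle 3: issue ADD r3<-Add2 // r0:Add1,r1:3,r2:7,r3:Add2
cycle 4: issue MUL r2<-Mul2 // r0:Add1,r1:3,r2:Mul2,r3:Add2
cycle 5: stall // r0:Add1,r1:3,r2:Mul2,r3:Add2
cycle 6: CDB Add2=6; issue ADD r3<-Add2 // r0:Add1,r1:3,r2:Mul2,r3:Add2
cycle 7: CDB Mul1=42; stall // r0:Add1,r1:3,r2:Mul2,r3:Add2
cycle 8: stall // r0:Add1,r1:3,r2:Mul2,r3:Add2
cycle 9: CDB Add2=12; issue ADD r1<-Add2 // r0:Add1,r1:Add2,r2:Mul2,r3:12
cycle 10: CDB Add1=45; issue ADD r2<-Add1 // r0:45,r1:Add2,r2:Add1,r3:12

STATUS = TAG Add2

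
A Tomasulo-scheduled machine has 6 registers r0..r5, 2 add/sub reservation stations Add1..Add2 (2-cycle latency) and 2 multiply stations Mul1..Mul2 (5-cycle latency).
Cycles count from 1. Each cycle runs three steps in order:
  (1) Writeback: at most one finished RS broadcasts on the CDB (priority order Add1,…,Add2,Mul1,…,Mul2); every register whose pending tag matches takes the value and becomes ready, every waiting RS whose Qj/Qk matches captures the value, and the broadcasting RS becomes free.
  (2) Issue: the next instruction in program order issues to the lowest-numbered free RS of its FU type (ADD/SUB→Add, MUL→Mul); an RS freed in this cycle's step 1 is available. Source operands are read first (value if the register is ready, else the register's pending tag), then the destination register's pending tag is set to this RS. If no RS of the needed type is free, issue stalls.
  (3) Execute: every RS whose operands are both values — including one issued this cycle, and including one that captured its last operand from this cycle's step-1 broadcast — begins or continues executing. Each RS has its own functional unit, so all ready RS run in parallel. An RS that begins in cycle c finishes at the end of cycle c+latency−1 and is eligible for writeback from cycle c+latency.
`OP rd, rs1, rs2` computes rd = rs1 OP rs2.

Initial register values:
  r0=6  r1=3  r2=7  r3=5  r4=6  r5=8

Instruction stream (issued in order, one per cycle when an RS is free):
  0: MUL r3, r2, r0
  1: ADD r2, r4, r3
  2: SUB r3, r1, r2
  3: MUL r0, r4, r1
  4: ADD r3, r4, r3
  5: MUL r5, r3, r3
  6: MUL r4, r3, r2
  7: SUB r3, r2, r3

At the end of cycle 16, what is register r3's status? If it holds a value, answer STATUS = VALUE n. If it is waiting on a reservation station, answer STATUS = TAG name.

STATUS = VALUE 87

cycle 1: issue MUL r3<-Mul1 // r0:6,r1:3,r2:7,r3:Mul1,r4:6,r5:8
cycle 2: issue ADD r2<-Add1 // r0:6,r1:3,r2:Add1,r3:Mul1,r4:6,r5:8
cycle 3: issue SUB r3<-Add2 // r0:6,r1:3,r2:Add1,r3:Add2,r4:6,r5:8
cycle 4: issue MUL r0<-Mul2 // r0:Mul2,r1:3,r2:Add1,r3:Add2,r4:6,r5:8
cycle 5: stall // r0:Mul2,r1:3,r2:Add1,r3:Add2,r4:6,r5:8
cycle 6: CDB Mul1=42; stall // r0:Mul2,r1:3,r2:Add1,r3:Add2,r4:6,r5:8
cycle 7: stall // r0:Mul2,r1:3,r2:Add1,r3:Add2,r4:6,r5:8
cycle 8: CDB Add1=48; issue ADD r3<-Add1 // r0:Mul2,r1:3,r2:48,r3:Add1,r4:6,r5:8
cycle 9: CDB Mul2=18; issue MUL r5<-Mul1 // r0:18,r1:3,r2:48,r3:Add1,r4:6,r5:Mul1
cycle 10: CDB Add2=-45; issue MUL r4<-Mul2 // r0:18,r1:3,r2:48,r3:Add1,r4:Mul2,r5:Mul1
cycle 11: issue SUB r3<-Add2 // r0:18,r1:3,r2:48,r3:Add2,r4:Mul2,r5:Mul1
cycle 12: CDB Add1=-39 // r0:18,r1:3,r2:48,r3:Add2,r4:Mul2,r5:Mul1
cycle 13: - // r0:18,r1:3,r2:48,r3:Add2,r4:Mul2,r5:Mul1
cycle 14: CDB Add2=87 // r0:18,r1:3,r2:48,r3:87,r4:Mul2,r5:Mul1
cycle 15: - // r0:18,r1:3,r2:48,r3:87,r4:Mul2,r5:Mul1
cycle 16: - // r0:18,r1:3,r2:48,r3:87,r4:Mul2,r5:Mul1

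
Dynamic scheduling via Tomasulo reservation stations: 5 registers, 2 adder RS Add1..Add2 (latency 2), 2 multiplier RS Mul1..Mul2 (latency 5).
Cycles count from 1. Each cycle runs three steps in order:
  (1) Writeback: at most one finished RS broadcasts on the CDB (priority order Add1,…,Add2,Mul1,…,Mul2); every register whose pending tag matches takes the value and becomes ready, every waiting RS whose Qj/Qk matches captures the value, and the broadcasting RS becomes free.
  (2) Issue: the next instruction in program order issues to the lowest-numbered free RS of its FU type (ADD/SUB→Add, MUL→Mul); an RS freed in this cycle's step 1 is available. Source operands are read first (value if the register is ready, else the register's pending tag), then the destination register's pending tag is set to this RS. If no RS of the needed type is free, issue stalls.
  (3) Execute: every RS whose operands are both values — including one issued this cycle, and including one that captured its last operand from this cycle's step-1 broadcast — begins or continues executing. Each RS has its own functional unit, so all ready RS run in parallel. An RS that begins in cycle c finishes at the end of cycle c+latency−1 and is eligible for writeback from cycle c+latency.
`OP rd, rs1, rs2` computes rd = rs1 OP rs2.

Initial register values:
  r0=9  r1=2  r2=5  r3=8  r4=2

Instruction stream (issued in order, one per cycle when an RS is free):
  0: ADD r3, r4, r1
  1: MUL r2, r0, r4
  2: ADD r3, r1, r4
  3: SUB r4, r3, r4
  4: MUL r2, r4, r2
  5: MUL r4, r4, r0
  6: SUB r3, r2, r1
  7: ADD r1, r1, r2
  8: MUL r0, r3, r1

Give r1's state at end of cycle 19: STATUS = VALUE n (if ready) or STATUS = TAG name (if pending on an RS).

STATUS = VALUE 38

cycle 1: issue ADD r3<-Add1 // r0:9,r1:2,r2:5,r3:Add1,r4:2
cycle 2: issue MUL r2<-Mul1 // r0:9,r1:2,r2:Mul1,r3:Add1,r4:2
cycle 3: CDB Add1=4; issue ADD r3<-Add1 // r0:9,r1:2,r2:Mul1,r3:Add1,r4:2
cycle 4: issue SUB r4<-Add2 // r0:9,r1:2,r2:Mul1,r3:Add1,r4:Add2
cycle 5: CDB Add1=4; issue MUL r2<-Mul2 // r0:9,r1:2,r2:Mul2,r3:4,r4:Add2
cycle 6: stall // r0:9,r1:2,r2:Mul2,r3:4,r4:Add2
cycle 7: CDB Add2=2; stall // r0:9,r1:2,r2:Mul2,r3:4,r4:2
cycle 8: CDB Mul1=18; issue MUL r4<-Mul1 // r0:9,r1:2,r2:Mul2,r3:4,r4:Mul1
cycle 9: issue SUB r3<-Add1 // r0:9,r1:2,r2:Mul2,r3:Add1,r4:Mul1
cycle 10: issue ADD r1<-Add2 // r0:9,r1:Add2,r2:Mul2,r3:Add1,r4:Mul1
cycle 11: stall // r0:9,r1:Add2,r2:Mul2,r3:Add1,r4:Mul1
cycle 12: stall // r0:9,r1:Add2,r2:Mul2,r3:Add1,r4:Mul1
cycle 13: CDB Mul1=18; issue MUL r0<-Mul1 // r0:Mul1,r1:Add2,r2:Mul2,r3:Add1,r4:18
cycle 14: CDB Mul2=36 // r0:Mul1,r1:Add2,r2:36,r3:Add1,r4:18
cycle 15: - // r0:Mul1,r1:Add2,r2:36,r3:Add1,r4:18
cycle 16: CDB Add1=34 // r0:Mul1,r1:Add2,r2:36,r3:34,r4:18
cycle 17: CDB Add2=38 // r0:Mul1,r1:38,r2:36,r3:34,r4:18
cycle 18: - // r0:Mul1,r1:38,r2:36,r3:34,r4:18
cycle 19: - // r0:Mul1,r1:38,r2:36,r3:34,r4:18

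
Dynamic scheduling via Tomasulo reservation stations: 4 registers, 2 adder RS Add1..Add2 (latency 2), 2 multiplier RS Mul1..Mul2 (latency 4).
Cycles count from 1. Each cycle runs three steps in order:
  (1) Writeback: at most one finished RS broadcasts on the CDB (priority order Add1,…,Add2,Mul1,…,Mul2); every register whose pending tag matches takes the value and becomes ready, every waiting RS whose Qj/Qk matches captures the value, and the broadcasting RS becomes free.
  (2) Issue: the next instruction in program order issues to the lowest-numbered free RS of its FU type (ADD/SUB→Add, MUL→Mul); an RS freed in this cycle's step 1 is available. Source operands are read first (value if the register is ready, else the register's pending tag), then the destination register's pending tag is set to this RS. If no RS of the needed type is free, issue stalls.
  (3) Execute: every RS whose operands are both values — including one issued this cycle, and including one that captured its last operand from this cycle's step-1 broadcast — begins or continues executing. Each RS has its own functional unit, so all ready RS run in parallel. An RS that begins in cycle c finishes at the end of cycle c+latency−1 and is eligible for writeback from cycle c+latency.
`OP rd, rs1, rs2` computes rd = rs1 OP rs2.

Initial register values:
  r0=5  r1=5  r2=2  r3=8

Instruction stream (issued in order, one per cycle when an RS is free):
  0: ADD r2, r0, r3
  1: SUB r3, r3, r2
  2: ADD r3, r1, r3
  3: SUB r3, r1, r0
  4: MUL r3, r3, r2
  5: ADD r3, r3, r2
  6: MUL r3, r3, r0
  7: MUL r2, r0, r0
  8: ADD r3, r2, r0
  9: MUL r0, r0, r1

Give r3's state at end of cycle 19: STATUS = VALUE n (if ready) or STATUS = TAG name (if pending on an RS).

STATUS = VALUE 30

  c1: issue ADD r2<-Add1  regs: r0:5,r1:5,r2:Add1,r3:8
  c2: issue SUB r3<-Add2  regs: r0:5,r1:5,r2:Add1,r3:Add2
  c3: CDB Add1=13; issue ADD r3<-Add1  regs: r0:5,r1:5,r2:13,r3:Add1
  c4: stall  regs: r0:5,r1:5,r2:13,r3:Add1
  c5: CDB Add2=-5; issue SUB r3<-Add2  regs: r0:5,r1:5,r2:13,r3:Add2
  c6: issue MUL r3<-Mul1  regs: r0:5,r1:5,r2:13,r3:Mul1
  c7: CDB Add1=0; issue ADD r3<-Add1  regs: r0:5,r1:5,r2:13,r3:Add1
  c8: CDB Add2=0; issue MUL r3<-Mul2  regs: r0:5,r1:5,r2:13,r3:Mul2
  c9: stall  regs: r0:5,r1:5,r2:13,r3:Mul2
  c10: stall  regs: r0:5,r1:5,r2:13,r3:Mul2
  c11: stall  regs: r0:5,r1:5,r2:13,r3:Mul2
  c12: CDB Mul1=0; issue MUL r2<-Mul1  regs: r0:5,r1:5,r2:Mul1,r3:Mul2
  c13: issue ADD r3<-Add2  regs: r0:5,r1:5,r2:Mul1,r3:Add2
  c14: CDB Add1=13; stall  regs: r0:5,r1:5,r2:Mul1,r3:Add2
  c15: stall  regs: r0:5,r1:5,r2:Mul1,r3:Add2
  c16: CDB Mul1=25; issue MUL r0<-Mul1  regs: r0:Mul1,r1:5,r2:25,r3:Add2
  c17: -  regs: r0:Mul1,r1:5,r2:25,r3:Add2
  c18: CDB Add2=30  regs: r0:Mul1,r1:5,r2:25,r3:30
  c19: CDB Mul2=65  regs: r0:Mul1,r1:5,r2:25,r3:30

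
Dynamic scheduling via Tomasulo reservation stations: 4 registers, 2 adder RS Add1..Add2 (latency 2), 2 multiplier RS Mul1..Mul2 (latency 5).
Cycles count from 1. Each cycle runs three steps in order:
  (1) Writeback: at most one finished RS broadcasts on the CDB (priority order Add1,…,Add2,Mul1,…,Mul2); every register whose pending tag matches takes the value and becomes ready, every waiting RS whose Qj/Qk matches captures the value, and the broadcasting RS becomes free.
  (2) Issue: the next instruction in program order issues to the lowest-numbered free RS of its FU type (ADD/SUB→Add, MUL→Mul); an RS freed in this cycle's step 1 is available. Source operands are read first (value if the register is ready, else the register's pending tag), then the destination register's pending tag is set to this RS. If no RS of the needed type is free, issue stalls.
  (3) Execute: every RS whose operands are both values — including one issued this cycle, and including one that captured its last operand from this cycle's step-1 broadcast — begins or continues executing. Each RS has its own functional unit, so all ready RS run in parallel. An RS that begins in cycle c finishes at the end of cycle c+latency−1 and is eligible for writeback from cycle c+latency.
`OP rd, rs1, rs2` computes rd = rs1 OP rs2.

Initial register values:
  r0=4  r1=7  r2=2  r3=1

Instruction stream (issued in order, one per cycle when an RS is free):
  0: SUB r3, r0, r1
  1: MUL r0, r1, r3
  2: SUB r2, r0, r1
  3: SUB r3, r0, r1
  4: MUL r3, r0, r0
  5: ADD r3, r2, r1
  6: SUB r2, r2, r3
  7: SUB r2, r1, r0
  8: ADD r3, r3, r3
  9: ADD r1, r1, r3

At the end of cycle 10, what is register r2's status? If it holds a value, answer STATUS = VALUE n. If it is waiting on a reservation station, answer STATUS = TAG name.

STATUS = VALUE -28

  c1: issue SUB r3<-Add1  regs: r0:4,r1:7,r2:2,r3:Add1
  c2: issue MUL r0<-Mul1  regs: r0:Mul1,r1:7,r2:2,r3:Add1
  c3: CDB Add1=-3; issue SUB r2<-Add1  regs: r0:Mul1,r1:7,r2:Add1,r3:-3
  c4: issue SUB r3<-Add2  regs: r0:Mul1,r1:7,r2:Add1,r3:Add2
  c5: issue MUL r3<-Mul2  regs: r0:Mul1,r1:7,r2:Add1,r3:Mul2
  c6: stall  regs: r0:Mul1,r1:7,r2:Add1,r3:Mul2
  c7: stall  regs: r0:Mul1,r1:7,r2:Add1,r3:Mul2
  c8: CDB Mul1=-21; stall  regs: r0:-21,r1:7,r2:Add1,r3:Mul2
  c9: stall  regs: r0:-21,r1:7,r2:Add1,r3:Mul2
  c10: CDB Add1=-28; issue ADD r3<-Add1  regs: r0:-21,r1:7,r2:-28,r3:Add1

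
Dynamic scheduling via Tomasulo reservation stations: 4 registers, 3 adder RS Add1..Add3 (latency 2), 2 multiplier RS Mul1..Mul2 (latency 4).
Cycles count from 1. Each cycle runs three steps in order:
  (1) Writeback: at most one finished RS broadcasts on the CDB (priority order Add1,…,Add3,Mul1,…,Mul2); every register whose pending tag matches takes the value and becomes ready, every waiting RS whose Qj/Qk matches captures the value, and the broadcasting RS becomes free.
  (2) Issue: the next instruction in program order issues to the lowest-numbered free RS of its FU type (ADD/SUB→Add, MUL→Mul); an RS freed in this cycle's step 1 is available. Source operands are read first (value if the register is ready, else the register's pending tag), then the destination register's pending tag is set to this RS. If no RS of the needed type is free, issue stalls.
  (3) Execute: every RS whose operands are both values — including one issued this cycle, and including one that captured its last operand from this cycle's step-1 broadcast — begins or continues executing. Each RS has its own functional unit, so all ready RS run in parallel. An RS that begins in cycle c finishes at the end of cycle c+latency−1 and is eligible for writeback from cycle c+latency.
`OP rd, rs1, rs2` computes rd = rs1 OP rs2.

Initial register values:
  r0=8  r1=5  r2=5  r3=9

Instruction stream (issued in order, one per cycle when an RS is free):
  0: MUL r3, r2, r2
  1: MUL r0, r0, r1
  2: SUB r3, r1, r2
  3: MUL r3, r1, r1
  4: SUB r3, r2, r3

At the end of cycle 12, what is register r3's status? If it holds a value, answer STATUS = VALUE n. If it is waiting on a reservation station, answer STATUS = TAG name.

  c1: issue MUL r3<-Mul1  regs: r0:8,r1:5,r2:5,r3:Mul1
  c2: issue MUL r0<-Mul2  regs: r0:Mul2,r1:5,r2:5,r3:Mul1
  c3: issue SUB r3<-Add1  regs: r0:Mul2,r1:5,r2:5,r3:Add1
  c4: stall  regs: r0:Mul2,r1:5,r2:5,r3:Add1
  c5: CDB Add1=0; stall  regs: r0:Mul2,r1:5,r2:5,r3:0
  c6: CDB Mul1=25; issue MUL r3<-Mul1  regs: r0:Mul2,r1:5,r2:5,r3:Mul1
  c7: CDB Mul2=40; issue SUB r3<-Add1  regs: r0:40,r1:5,r2:5,r3:Add1
  c8: -  regs: r0:40,r1:5,r2:5,r3:Add1
  c9: -  regs: r0:40,r1:5,r2:5,r3:Add1
  c10: CDB Mul1=25  regs: r0:40,r1:5,r2:5,r3:Add1
  c11: -  regs: r0:40,r1:5,r2:5,r3:Add1
  c12: CDB Add1=-20  regs: r0:40,r1:5,r2:5,r3:-20

STATUS = VALUE -20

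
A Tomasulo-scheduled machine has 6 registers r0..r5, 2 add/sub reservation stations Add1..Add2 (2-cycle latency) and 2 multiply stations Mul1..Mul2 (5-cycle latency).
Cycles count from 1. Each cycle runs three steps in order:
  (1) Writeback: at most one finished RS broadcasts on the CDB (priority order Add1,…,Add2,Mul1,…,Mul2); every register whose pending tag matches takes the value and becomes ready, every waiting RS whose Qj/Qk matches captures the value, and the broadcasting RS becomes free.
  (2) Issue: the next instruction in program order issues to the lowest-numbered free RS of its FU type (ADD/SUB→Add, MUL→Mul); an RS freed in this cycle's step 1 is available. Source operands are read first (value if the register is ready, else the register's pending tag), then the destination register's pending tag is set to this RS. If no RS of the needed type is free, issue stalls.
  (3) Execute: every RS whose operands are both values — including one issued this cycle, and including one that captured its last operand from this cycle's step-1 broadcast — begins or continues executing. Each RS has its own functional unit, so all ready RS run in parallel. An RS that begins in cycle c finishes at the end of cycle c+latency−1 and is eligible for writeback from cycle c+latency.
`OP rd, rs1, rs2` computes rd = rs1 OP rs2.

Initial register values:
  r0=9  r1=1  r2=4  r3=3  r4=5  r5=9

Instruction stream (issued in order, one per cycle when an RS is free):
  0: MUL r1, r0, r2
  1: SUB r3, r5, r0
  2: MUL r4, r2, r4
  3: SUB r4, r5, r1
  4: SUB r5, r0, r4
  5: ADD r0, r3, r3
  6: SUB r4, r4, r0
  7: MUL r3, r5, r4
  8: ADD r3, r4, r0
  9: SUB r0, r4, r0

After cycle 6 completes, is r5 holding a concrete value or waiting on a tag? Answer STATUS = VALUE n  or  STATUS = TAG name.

STATUS = TAG Add2

  c1: issue MUL r1<-Mul1  regs: r0:9,r1:Mul1,r2:4,r3:3,r4:5,r5:9
  c2: issue SUB r3<-Add1  regs: r0:9,r1:Mul1,r2:4,r3:Add1,r4:5,r5:9
  c3: issue MUL r4<-Mul2  regs: r0:9,r1:Mul1,r2:4,r3:Add1,r4:Mul2,r5:9
  c4: CDB Add1=0; issue SUB r4<-Add1  regs: r0:9,r1:Mul1,r2:4,r3:0,r4:Add1,r5:9
  c5: issue SUB r5<-Add2  regs: r0:9,r1:Mul1,r2:4,r3:0,r4:Add1,r5:Add2
  c6: CDB Mul1=36; stall  regs: r0:9,r1:36,r2:4,r3:0,r4:Add1,r5:Add2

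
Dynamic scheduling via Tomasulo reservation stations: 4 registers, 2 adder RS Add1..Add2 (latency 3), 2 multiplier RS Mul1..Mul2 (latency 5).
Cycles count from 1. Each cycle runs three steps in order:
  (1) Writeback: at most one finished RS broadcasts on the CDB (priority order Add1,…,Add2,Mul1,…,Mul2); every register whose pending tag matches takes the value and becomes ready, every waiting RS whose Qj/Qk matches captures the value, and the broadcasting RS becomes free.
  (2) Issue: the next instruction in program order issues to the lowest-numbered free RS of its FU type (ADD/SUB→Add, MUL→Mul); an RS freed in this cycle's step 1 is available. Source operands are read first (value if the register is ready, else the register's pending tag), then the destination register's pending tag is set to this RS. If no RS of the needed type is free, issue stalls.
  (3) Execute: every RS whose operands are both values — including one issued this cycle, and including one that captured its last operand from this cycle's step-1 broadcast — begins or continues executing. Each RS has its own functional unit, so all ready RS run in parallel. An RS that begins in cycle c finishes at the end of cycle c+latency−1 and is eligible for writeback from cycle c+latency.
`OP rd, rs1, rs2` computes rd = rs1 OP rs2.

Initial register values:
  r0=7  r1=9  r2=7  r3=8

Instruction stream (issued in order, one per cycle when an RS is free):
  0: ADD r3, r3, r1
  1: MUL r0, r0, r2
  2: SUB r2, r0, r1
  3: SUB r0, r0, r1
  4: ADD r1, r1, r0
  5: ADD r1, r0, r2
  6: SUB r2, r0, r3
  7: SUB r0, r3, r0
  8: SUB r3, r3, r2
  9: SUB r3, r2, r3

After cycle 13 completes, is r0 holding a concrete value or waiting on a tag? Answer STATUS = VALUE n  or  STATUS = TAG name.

cycle 1: issue ADD r3<-Add1 // r0:7,r1:9,r2:7,r3:Add1
cycle 2: issue MUL r0<-Mul1 // r0:Mul1,r1:9,r2:7,r3:Add1
cycle 3: issue SUB r2<-Add2 // r0:Mul1,r1:9,r2:Add2,r3:Add1
cycle 4: CDB Add1=17; issue SUB r0<-Add1 // r0:Add1,r1:9,r2:Add2,r3:17
cycle 5: stall // r0:Add1,r1:9,r2:Add2,r3:17
cycle 6: stall // r0:Add1,r1:9,r2:Add2,r3:17
cycle 7: CDB Mul1=49; stall // r0:Add1,r1:9,r2:Add2,r3:17
cycle 8: stall // r0:Add1,r1:9,r2:Add2,r3:17
cycle 9: stall // r0:Add1,r1:9,r2:Add2,r3:17
cycle 10: CDB Add1=40; issue ADD r1<-Add1 // r0:40,r1:Add1,r2:Add2,r3:17
cycle 11: CDB Add2=40; issue ADD r1<-Add2 // r0:40,r1:Add2,r2:40,r3:17
cycle 12: stall // r0:40,r1:Add2,r2:40,r3:17
cycle 13: CDB Add1=49; issue SUB r2<-Add1 // r0:40,r1:Add2,r2:Add1,r3:17

STATUS = VALUE 40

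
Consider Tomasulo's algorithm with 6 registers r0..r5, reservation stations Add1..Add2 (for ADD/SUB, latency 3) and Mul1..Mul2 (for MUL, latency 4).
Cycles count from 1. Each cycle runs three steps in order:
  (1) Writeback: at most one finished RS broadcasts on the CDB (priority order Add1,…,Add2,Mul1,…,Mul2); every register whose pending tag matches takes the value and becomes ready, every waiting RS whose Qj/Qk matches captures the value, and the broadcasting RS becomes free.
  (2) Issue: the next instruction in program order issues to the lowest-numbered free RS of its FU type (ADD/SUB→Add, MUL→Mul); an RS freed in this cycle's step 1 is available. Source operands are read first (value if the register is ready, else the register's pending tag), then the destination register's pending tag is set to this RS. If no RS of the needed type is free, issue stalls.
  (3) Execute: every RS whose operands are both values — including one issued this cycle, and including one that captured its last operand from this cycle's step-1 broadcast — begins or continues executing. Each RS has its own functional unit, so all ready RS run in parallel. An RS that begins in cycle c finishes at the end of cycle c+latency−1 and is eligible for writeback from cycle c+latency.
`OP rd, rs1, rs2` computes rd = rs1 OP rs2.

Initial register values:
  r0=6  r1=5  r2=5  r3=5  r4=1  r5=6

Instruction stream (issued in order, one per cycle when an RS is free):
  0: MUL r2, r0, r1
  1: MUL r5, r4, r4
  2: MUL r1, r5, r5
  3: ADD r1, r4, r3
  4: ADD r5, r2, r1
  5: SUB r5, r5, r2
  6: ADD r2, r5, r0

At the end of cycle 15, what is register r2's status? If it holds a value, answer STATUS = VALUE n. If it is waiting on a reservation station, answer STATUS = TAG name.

STATUS = TAG Add2

cycle 1: issue MUL r2<-Mul1 // r0:6,r1:5,r2:Mul1,r3:5,r4:1,r5:6
cycle 2: issue MUL r5<-Mul2 // r0:6,r1:5,r2:Mul1,r3:5,r4:1,r5:Mul2
cycle 3: stall // r0:6,r1:5,r2:Mul1,r3:5,r4:1,r5:Mul2
cycle 4: stall // r0:6,r1:5,r2:Mul1,r3:5,r4:1,r5:Mul2
cycle 5: CDB Mul1=30; issue MUL r1<-Mul1 // r0:6,r1:Mul1,r2:30,r3:5,r4:1,r5:Mul2
cycle 6: CDB Mul2=1; issue ADD r1<-Add1 // r0:6,r1:Add1,r2:30,r3:5,r4:1,r5:1
cycle 7: issue ADD r5<-Add2 // r0:6,r1:Add1,r2:30,r3:5,r4:1,r5:Add2
cycle 8: stall // r0:6,r1:Add1,r2:30,r3:5,r4:1,r5:Add2
cycle 9: CDB Add1=6; issue SUB r5<-Add1 // r0:6,r1:6,r2:30,r3:5,r4:1,r5:Add1
cycle 10: CDB Mul1=1; stall // r0:6,r1:6,r2:30,r3:5,r4:1,r5:Add1
cycle 11: stall // r0:6,r1:6,r2:30,r3:5,r4:1,r5:Add1
cycle 12: CDB Add2=36; issue ADD r2<-Add2 // r0:6,r1:6,r2:Add2,r3:5,r4:1,r5:Add1
cycle 13: - // r0:6,r1:6,r2:Add2,r3:5,r4:1,r5:Add1
cycle 14: - // r0:6,r1:6,r2:Add2,r3:5,r4:1,r5:Add1
cycle 15: CDB Add1=6 // r0:6,r1:6,r2:Add2,r3:5,r4:1,r5:6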